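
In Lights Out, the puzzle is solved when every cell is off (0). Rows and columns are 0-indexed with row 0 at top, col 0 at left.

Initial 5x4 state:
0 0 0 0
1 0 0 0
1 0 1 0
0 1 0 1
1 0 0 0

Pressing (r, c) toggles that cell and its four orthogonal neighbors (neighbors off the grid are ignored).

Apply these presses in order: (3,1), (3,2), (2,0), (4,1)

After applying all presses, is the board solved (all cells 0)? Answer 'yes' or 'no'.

After press 1 at (3,1):
0 0 0 0
1 0 0 0
1 1 1 0
1 0 1 1
1 1 0 0

After press 2 at (3,2):
0 0 0 0
1 0 0 0
1 1 0 0
1 1 0 0
1 1 1 0

After press 3 at (2,0):
0 0 0 0
0 0 0 0
0 0 0 0
0 1 0 0
1 1 1 0

After press 4 at (4,1):
0 0 0 0
0 0 0 0
0 0 0 0
0 0 0 0
0 0 0 0

Lights still on: 0

Answer: yes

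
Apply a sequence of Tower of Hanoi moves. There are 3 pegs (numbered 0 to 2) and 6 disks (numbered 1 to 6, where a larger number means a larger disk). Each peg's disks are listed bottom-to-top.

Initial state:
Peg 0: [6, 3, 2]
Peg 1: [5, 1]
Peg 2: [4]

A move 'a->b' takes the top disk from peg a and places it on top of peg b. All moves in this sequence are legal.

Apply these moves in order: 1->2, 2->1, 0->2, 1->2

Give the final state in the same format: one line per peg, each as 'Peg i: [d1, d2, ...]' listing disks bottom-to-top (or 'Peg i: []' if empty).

Answer: Peg 0: [6, 3]
Peg 1: [5]
Peg 2: [4, 2, 1]

Derivation:
After move 1 (1->2):
Peg 0: [6, 3, 2]
Peg 1: [5]
Peg 2: [4, 1]

After move 2 (2->1):
Peg 0: [6, 3, 2]
Peg 1: [5, 1]
Peg 2: [4]

After move 3 (0->2):
Peg 0: [6, 3]
Peg 1: [5, 1]
Peg 2: [4, 2]

After move 4 (1->2):
Peg 0: [6, 3]
Peg 1: [5]
Peg 2: [4, 2, 1]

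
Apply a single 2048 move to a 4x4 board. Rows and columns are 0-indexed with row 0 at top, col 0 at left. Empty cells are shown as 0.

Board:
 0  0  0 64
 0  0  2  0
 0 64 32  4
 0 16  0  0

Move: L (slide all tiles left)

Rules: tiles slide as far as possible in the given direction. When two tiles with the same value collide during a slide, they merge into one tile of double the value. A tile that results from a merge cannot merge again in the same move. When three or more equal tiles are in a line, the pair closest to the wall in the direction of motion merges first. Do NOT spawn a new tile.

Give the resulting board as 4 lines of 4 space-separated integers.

Answer: 64  0  0  0
 2  0  0  0
64 32  4  0
16  0  0  0

Derivation:
Slide left:
row 0: [0, 0, 0, 64] -> [64, 0, 0, 0]
row 1: [0, 0, 2, 0] -> [2, 0, 0, 0]
row 2: [0, 64, 32, 4] -> [64, 32, 4, 0]
row 3: [0, 16, 0, 0] -> [16, 0, 0, 0]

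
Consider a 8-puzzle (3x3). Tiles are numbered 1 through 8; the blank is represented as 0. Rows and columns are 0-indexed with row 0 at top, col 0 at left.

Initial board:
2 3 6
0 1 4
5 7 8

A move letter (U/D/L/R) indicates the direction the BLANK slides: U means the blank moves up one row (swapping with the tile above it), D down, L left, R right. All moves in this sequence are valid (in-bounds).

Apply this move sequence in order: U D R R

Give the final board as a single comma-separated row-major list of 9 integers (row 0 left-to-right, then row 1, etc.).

Answer: 2, 3, 6, 1, 4, 0, 5, 7, 8

Derivation:
After move 1 (U):
0 3 6
2 1 4
5 7 8

After move 2 (D):
2 3 6
0 1 4
5 7 8

After move 3 (R):
2 3 6
1 0 4
5 7 8

After move 4 (R):
2 3 6
1 4 0
5 7 8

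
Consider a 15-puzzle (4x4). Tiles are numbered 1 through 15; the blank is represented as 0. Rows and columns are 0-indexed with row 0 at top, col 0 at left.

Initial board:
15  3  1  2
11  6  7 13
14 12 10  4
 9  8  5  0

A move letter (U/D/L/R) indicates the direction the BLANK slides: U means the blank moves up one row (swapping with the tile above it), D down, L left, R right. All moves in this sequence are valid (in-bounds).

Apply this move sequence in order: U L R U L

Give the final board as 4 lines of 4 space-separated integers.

After move 1 (U):
15  3  1  2
11  6  7 13
14 12 10  0
 9  8  5  4

After move 2 (L):
15  3  1  2
11  6  7 13
14 12  0 10
 9  8  5  4

After move 3 (R):
15  3  1  2
11  6  7 13
14 12 10  0
 9  8  5  4

After move 4 (U):
15  3  1  2
11  6  7  0
14 12 10 13
 9  8  5  4

After move 5 (L):
15  3  1  2
11  6  0  7
14 12 10 13
 9  8  5  4

Answer: 15  3  1  2
11  6  0  7
14 12 10 13
 9  8  5  4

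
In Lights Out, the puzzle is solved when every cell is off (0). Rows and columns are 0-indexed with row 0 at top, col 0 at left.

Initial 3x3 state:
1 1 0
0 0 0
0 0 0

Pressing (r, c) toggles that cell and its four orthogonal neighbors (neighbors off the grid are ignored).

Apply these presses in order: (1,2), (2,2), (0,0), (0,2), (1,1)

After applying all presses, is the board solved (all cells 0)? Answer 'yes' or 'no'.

Answer: yes

Derivation:
After press 1 at (1,2):
1 1 1
0 1 1
0 0 1

After press 2 at (2,2):
1 1 1
0 1 0
0 1 0

After press 3 at (0,0):
0 0 1
1 1 0
0 1 0

After press 4 at (0,2):
0 1 0
1 1 1
0 1 0

After press 5 at (1,1):
0 0 0
0 0 0
0 0 0

Lights still on: 0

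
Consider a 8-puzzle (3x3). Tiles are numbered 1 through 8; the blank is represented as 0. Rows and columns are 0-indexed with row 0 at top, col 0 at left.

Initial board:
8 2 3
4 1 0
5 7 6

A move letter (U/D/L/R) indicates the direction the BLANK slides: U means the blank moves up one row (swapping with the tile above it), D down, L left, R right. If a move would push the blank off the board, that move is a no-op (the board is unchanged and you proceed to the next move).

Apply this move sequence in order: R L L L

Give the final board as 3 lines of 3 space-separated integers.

Answer: 8 2 3
0 4 1
5 7 6

Derivation:
After move 1 (R):
8 2 3
4 1 0
5 7 6

After move 2 (L):
8 2 3
4 0 1
5 7 6

After move 3 (L):
8 2 3
0 4 1
5 7 6

After move 4 (L):
8 2 3
0 4 1
5 7 6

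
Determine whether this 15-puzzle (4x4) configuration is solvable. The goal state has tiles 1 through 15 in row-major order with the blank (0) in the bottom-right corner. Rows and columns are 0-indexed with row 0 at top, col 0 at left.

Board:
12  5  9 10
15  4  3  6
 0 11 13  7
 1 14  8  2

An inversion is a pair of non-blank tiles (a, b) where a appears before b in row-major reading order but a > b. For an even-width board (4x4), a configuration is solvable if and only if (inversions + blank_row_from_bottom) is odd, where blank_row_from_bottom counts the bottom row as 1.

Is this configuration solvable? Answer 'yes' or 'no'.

Answer: yes

Derivation:
Inversions: 59
Blank is in row 2 (0-indexed from top), which is row 2 counting from the bottom (bottom = 1).
59 + 2 = 61, which is odd, so the puzzle is solvable.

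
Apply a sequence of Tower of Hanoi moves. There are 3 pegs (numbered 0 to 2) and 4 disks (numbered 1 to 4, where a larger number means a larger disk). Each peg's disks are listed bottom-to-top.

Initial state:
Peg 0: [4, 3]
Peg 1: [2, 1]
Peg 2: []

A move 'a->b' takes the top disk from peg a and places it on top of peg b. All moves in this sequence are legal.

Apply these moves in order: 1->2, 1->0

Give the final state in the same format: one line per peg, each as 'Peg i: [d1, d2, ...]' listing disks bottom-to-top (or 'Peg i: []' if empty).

After move 1 (1->2):
Peg 0: [4, 3]
Peg 1: [2]
Peg 2: [1]

After move 2 (1->0):
Peg 0: [4, 3, 2]
Peg 1: []
Peg 2: [1]

Answer: Peg 0: [4, 3, 2]
Peg 1: []
Peg 2: [1]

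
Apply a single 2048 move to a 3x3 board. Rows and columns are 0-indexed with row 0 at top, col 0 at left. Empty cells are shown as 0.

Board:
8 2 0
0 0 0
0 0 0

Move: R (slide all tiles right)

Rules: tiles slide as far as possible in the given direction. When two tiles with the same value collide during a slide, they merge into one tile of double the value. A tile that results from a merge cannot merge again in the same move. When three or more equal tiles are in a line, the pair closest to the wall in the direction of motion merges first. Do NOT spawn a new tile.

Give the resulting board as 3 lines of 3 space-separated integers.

Answer: 0 8 2
0 0 0
0 0 0

Derivation:
Slide right:
row 0: [8, 2, 0] -> [0, 8, 2]
row 1: [0, 0, 0] -> [0, 0, 0]
row 2: [0, 0, 0] -> [0, 0, 0]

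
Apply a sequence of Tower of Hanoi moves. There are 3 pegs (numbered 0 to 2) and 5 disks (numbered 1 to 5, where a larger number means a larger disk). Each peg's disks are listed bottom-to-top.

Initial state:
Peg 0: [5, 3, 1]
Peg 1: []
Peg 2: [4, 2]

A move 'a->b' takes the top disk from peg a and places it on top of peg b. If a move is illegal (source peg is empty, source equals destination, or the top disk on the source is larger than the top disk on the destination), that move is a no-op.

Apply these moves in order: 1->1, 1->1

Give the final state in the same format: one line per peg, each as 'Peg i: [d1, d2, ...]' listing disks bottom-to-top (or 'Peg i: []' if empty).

After move 1 (1->1):
Peg 0: [5, 3, 1]
Peg 1: []
Peg 2: [4, 2]

After move 2 (1->1):
Peg 0: [5, 3, 1]
Peg 1: []
Peg 2: [4, 2]

Answer: Peg 0: [5, 3, 1]
Peg 1: []
Peg 2: [4, 2]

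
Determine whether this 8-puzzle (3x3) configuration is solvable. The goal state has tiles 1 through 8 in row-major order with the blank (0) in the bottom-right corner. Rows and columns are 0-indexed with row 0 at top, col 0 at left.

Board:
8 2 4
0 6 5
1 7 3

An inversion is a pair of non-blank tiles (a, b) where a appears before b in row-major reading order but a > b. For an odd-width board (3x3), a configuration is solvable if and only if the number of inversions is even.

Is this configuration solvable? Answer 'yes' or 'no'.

Inversions (pairs i<j in row-major order where tile[i] > tile[j] > 0): 16
16 is even, so the puzzle is solvable.

Answer: yes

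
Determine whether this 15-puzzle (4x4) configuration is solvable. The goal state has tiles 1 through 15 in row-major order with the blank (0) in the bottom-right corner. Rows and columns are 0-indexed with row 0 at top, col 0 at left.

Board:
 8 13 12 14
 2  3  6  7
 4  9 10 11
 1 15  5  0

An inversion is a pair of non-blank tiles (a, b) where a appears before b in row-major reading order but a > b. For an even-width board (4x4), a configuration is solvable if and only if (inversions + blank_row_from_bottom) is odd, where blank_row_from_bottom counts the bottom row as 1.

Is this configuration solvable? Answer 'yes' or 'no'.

Answer: yes

Derivation:
Inversions: 54
Blank is in row 3 (0-indexed from top), which is row 1 counting from the bottom (bottom = 1).
54 + 1 = 55, which is odd, so the puzzle is solvable.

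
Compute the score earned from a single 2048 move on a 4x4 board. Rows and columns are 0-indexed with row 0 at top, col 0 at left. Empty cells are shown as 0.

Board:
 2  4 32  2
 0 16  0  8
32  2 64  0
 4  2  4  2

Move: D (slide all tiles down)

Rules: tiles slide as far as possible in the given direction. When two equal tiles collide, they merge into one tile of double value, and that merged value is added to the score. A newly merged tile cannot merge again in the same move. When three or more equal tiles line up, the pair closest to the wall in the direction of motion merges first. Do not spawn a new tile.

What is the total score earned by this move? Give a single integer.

Slide down:
col 0: [2, 0, 32, 4] -> [0, 2, 32, 4]  score +0 (running 0)
col 1: [4, 16, 2, 2] -> [0, 4, 16, 4]  score +4 (running 4)
col 2: [32, 0, 64, 4] -> [0, 32, 64, 4]  score +0 (running 4)
col 3: [2, 8, 0, 2] -> [0, 2, 8, 2]  score +0 (running 4)
Board after move:
 0  0  0  0
 2  4 32  2
32 16 64  8
 4  4  4  2

Answer: 4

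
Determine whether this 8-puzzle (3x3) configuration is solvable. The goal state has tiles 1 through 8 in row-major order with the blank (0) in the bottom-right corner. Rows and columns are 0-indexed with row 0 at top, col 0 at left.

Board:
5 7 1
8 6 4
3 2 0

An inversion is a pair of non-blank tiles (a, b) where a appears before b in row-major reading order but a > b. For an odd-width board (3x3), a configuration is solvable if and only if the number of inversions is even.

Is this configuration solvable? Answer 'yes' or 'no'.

Inversions (pairs i<j in row-major order where tile[i] > tile[j] > 0): 19
19 is odd, so the puzzle is not solvable.

Answer: no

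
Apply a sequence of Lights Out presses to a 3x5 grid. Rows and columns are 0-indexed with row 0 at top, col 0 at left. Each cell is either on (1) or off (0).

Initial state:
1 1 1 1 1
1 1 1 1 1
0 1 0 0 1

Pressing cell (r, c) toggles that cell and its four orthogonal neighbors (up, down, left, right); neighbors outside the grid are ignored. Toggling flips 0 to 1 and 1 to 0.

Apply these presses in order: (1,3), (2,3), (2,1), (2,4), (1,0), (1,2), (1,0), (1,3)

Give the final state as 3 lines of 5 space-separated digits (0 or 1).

Answer: 1 1 0 1 1
1 1 0 1 0
1 0 1 0 1

Derivation:
After press 1 at (1,3):
1 1 1 0 1
1 1 0 0 0
0 1 0 1 1

After press 2 at (2,3):
1 1 1 0 1
1 1 0 1 0
0 1 1 0 0

After press 3 at (2,1):
1 1 1 0 1
1 0 0 1 0
1 0 0 0 0

After press 4 at (2,4):
1 1 1 0 1
1 0 0 1 1
1 0 0 1 1

After press 5 at (1,0):
0 1 1 0 1
0 1 0 1 1
0 0 0 1 1

After press 6 at (1,2):
0 1 0 0 1
0 0 1 0 1
0 0 1 1 1

After press 7 at (1,0):
1 1 0 0 1
1 1 1 0 1
1 0 1 1 1

After press 8 at (1,3):
1 1 0 1 1
1 1 0 1 0
1 0 1 0 1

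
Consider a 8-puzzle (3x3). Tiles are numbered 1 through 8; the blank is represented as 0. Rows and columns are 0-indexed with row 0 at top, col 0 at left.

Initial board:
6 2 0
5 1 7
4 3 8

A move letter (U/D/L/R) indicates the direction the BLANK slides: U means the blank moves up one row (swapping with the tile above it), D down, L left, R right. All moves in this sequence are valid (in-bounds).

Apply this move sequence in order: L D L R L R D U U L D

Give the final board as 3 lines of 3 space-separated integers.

Answer: 5 6 2
0 1 7
4 3 8

Derivation:
After move 1 (L):
6 0 2
5 1 7
4 3 8

After move 2 (D):
6 1 2
5 0 7
4 3 8

After move 3 (L):
6 1 2
0 5 7
4 3 8

After move 4 (R):
6 1 2
5 0 7
4 3 8

After move 5 (L):
6 1 2
0 5 7
4 3 8

After move 6 (R):
6 1 2
5 0 7
4 3 8

After move 7 (D):
6 1 2
5 3 7
4 0 8

After move 8 (U):
6 1 2
5 0 7
4 3 8

After move 9 (U):
6 0 2
5 1 7
4 3 8

After move 10 (L):
0 6 2
5 1 7
4 3 8

After move 11 (D):
5 6 2
0 1 7
4 3 8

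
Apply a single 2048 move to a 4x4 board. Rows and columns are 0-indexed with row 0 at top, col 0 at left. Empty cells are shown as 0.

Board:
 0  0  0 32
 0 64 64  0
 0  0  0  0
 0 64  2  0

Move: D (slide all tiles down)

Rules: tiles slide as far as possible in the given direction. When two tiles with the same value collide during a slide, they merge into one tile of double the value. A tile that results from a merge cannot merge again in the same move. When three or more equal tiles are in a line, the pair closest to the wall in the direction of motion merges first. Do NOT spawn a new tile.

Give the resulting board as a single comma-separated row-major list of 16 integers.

Slide down:
col 0: [0, 0, 0, 0] -> [0, 0, 0, 0]
col 1: [0, 64, 0, 64] -> [0, 0, 0, 128]
col 2: [0, 64, 0, 2] -> [0, 0, 64, 2]
col 3: [32, 0, 0, 0] -> [0, 0, 0, 32]

Answer: 0, 0, 0, 0, 0, 0, 0, 0, 0, 0, 64, 0, 0, 128, 2, 32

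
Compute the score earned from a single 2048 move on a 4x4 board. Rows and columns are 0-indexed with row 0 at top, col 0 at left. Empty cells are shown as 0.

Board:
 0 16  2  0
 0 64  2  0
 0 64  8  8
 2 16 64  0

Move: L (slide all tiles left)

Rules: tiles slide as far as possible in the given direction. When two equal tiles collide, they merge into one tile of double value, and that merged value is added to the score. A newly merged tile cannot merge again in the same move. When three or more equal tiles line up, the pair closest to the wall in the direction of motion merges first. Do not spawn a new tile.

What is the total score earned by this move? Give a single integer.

Answer: 16

Derivation:
Slide left:
row 0: [0, 16, 2, 0] -> [16, 2, 0, 0]  score +0 (running 0)
row 1: [0, 64, 2, 0] -> [64, 2, 0, 0]  score +0 (running 0)
row 2: [0, 64, 8, 8] -> [64, 16, 0, 0]  score +16 (running 16)
row 3: [2, 16, 64, 0] -> [2, 16, 64, 0]  score +0 (running 16)
Board after move:
16  2  0  0
64  2  0  0
64 16  0  0
 2 16 64  0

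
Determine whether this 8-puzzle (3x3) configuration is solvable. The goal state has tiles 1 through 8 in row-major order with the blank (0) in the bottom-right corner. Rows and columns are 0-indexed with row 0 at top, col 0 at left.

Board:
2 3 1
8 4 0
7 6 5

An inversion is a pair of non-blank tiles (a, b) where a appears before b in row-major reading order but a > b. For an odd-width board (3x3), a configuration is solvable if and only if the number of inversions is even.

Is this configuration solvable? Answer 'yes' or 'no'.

Inversions (pairs i<j in row-major order where tile[i] > tile[j] > 0): 9
9 is odd, so the puzzle is not solvable.

Answer: no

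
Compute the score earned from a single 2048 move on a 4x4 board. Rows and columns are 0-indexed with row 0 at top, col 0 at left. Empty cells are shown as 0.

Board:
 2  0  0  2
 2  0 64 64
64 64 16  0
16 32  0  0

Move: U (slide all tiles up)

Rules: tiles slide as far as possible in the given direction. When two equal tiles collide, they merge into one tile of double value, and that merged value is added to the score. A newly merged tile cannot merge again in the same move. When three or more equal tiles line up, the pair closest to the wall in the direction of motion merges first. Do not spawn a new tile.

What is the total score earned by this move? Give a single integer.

Slide up:
col 0: [2, 2, 64, 16] -> [4, 64, 16, 0]  score +4 (running 4)
col 1: [0, 0, 64, 32] -> [64, 32, 0, 0]  score +0 (running 4)
col 2: [0, 64, 16, 0] -> [64, 16, 0, 0]  score +0 (running 4)
col 3: [2, 64, 0, 0] -> [2, 64, 0, 0]  score +0 (running 4)
Board after move:
 4 64 64  2
64 32 16 64
16  0  0  0
 0  0  0  0

Answer: 4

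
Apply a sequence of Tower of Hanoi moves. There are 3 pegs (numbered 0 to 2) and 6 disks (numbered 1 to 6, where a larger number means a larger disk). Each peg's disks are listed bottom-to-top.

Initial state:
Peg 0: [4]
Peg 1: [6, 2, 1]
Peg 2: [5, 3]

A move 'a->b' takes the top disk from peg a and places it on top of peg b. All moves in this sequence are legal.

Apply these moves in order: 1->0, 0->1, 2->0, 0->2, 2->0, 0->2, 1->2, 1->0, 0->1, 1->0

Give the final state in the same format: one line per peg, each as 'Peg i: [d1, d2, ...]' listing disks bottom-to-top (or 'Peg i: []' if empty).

Answer: Peg 0: [4, 2]
Peg 1: [6]
Peg 2: [5, 3, 1]

Derivation:
After move 1 (1->0):
Peg 0: [4, 1]
Peg 1: [6, 2]
Peg 2: [5, 3]

After move 2 (0->1):
Peg 0: [4]
Peg 1: [6, 2, 1]
Peg 2: [5, 3]

After move 3 (2->0):
Peg 0: [4, 3]
Peg 1: [6, 2, 1]
Peg 2: [5]

After move 4 (0->2):
Peg 0: [4]
Peg 1: [6, 2, 1]
Peg 2: [5, 3]

After move 5 (2->0):
Peg 0: [4, 3]
Peg 1: [6, 2, 1]
Peg 2: [5]

After move 6 (0->2):
Peg 0: [4]
Peg 1: [6, 2, 1]
Peg 2: [5, 3]

After move 7 (1->2):
Peg 0: [4]
Peg 1: [6, 2]
Peg 2: [5, 3, 1]

After move 8 (1->0):
Peg 0: [4, 2]
Peg 1: [6]
Peg 2: [5, 3, 1]

After move 9 (0->1):
Peg 0: [4]
Peg 1: [6, 2]
Peg 2: [5, 3, 1]

After move 10 (1->0):
Peg 0: [4, 2]
Peg 1: [6]
Peg 2: [5, 3, 1]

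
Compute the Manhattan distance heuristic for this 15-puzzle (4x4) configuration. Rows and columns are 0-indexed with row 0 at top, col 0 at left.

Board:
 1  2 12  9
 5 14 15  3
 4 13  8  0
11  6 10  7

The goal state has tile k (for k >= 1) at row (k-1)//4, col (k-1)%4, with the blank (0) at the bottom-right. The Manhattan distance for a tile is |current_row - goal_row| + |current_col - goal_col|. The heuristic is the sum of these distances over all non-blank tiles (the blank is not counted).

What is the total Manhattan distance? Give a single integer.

Answer: 33

Derivation:
Tile 1: at (0,0), goal (0,0), distance |0-0|+|0-0| = 0
Tile 2: at (0,1), goal (0,1), distance |0-0|+|1-1| = 0
Tile 12: at (0,2), goal (2,3), distance |0-2|+|2-3| = 3
Tile 9: at (0,3), goal (2,0), distance |0-2|+|3-0| = 5
Tile 5: at (1,0), goal (1,0), distance |1-1|+|0-0| = 0
Tile 14: at (1,1), goal (3,1), distance |1-3|+|1-1| = 2
Tile 15: at (1,2), goal (3,2), distance |1-3|+|2-2| = 2
Tile 3: at (1,3), goal (0,2), distance |1-0|+|3-2| = 2
Tile 4: at (2,0), goal (0,3), distance |2-0|+|0-3| = 5
Tile 13: at (2,1), goal (3,0), distance |2-3|+|1-0| = 2
Tile 8: at (2,2), goal (1,3), distance |2-1|+|2-3| = 2
Tile 11: at (3,0), goal (2,2), distance |3-2|+|0-2| = 3
Tile 6: at (3,1), goal (1,1), distance |3-1|+|1-1| = 2
Tile 10: at (3,2), goal (2,1), distance |3-2|+|2-1| = 2
Tile 7: at (3,3), goal (1,2), distance |3-1|+|3-2| = 3
Sum: 0 + 0 + 3 + 5 + 0 + 2 + 2 + 2 + 5 + 2 + 2 + 3 + 2 + 2 + 3 = 33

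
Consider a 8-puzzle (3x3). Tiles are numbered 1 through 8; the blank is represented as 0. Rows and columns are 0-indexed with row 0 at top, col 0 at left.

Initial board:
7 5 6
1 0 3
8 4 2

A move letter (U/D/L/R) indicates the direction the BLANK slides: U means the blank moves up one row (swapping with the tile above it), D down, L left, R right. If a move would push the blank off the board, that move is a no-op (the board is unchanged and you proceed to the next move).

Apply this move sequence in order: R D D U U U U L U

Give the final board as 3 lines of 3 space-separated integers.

Answer: 7 0 5
1 3 6
8 4 2

Derivation:
After move 1 (R):
7 5 6
1 3 0
8 4 2

After move 2 (D):
7 5 6
1 3 2
8 4 0

After move 3 (D):
7 5 6
1 3 2
8 4 0

After move 4 (U):
7 5 6
1 3 0
8 4 2

After move 5 (U):
7 5 0
1 3 6
8 4 2

After move 6 (U):
7 5 0
1 3 6
8 4 2

After move 7 (U):
7 5 0
1 3 6
8 4 2

After move 8 (L):
7 0 5
1 3 6
8 4 2

After move 9 (U):
7 0 5
1 3 6
8 4 2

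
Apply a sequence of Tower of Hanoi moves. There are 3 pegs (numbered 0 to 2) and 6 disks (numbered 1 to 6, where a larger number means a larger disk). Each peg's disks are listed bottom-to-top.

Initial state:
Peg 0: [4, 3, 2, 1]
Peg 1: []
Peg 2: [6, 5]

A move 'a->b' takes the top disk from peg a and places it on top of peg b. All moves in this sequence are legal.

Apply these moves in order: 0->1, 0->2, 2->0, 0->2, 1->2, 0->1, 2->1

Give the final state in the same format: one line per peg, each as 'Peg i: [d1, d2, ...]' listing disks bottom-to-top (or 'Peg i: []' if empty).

Answer: Peg 0: [4]
Peg 1: [3, 1]
Peg 2: [6, 5, 2]

Derivation:
After move 1 (0->1):
Peg 0: [4, 3, 2]
Peg 1: [1]
Peg 2: [6, 5]

After move 2 (0->2):
Peg 0: [4, 3]
Peg 1: [1]
Peg 2: [6, 5, 2]

After move 3 (2->0):
Peg 0: [4, 3, 2]
Peg 1: [1]
Peg 2: [6, 5]

After move 4 (0->2):
Peg 0: [4, 3]
Peg 1: [1]
Peg 2: [6, 5, 2]

After move 5 (1->2):
Peg 0: [4, 3]
Peg 1: []
Peg 2: [6, 5, 2, 1]

After move 6 (0->1):
Peg 0: [4]
Peg 1: [3]
Peg 2: [6, 5, 2, 1]

After move 7 (2->1):
Peg 0: [4]
Peg 1: [3, 1]
Peg 2: [6, 5, 2]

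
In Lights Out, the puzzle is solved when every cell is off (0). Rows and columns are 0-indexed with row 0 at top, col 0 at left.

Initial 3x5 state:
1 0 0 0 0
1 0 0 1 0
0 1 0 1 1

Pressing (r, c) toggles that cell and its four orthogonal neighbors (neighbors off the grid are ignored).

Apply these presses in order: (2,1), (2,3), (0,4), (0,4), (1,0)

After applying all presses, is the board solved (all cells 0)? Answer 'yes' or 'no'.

After press 1 at (2,1):
1 0 0 0 0
1 1 0 1 0
1 0 1 1 1

After press 2 at (2,3):
1 0 0 0 0
1 1 0 0 0
1 0 0 0 0

After press 3 at (0,4):
1 0 0 1 1
1 1 0 0 1
1 0 0 0 0

After press 4 at (0,4):
1 0 0 0 0
1 1 0 0 0
1 0 0 0 0

After press 5 at (1,0):
0 0 0 0 0
0 0 0 0 0
0 0 0 0 0

Lights still on: 0

Answer: yes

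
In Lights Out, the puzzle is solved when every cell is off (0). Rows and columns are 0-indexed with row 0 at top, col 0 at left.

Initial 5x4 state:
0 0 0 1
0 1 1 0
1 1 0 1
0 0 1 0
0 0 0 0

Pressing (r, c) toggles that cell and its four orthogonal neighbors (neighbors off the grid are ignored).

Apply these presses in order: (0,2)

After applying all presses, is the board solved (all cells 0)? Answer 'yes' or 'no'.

After press 1 at (0,2):
0 1 1 0
0 1 0 0
1 1 0 1
0 0 1 0
0 0 0 0

Lights still on: 7

Answer: no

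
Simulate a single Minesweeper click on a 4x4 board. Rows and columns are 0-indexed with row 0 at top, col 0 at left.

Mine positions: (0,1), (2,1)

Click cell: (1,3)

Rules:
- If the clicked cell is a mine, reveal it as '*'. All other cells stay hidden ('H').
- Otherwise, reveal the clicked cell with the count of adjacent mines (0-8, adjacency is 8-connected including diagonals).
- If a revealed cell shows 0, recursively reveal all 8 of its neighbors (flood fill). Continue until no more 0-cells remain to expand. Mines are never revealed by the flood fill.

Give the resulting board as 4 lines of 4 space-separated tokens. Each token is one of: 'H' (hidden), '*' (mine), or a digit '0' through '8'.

H H 1 0
H H 2 0
H H 1 0
H H 1 0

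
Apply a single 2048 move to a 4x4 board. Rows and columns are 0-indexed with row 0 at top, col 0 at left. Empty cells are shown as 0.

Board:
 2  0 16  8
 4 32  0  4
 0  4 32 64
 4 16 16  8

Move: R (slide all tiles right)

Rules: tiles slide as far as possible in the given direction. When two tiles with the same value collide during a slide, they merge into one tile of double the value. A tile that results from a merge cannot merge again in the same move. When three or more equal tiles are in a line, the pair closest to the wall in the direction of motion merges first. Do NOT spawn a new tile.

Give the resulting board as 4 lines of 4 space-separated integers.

Answer:  0  2 16  8
 0  4 32  4
 0  4 32 64
 0  4 32  8

Derivation:
Slide right:
row 0: [2, 0, 16, 8] -> [0, 2, 16, 8]
row 1: [4, 32, 0, 4] -> [0, 4, 32, 4]
row 2: [0, 4, 32, 64] -> [0, 4, 32, 64]
row 3: [4, 16, 16, 8] -> [0, 4, 32, 8]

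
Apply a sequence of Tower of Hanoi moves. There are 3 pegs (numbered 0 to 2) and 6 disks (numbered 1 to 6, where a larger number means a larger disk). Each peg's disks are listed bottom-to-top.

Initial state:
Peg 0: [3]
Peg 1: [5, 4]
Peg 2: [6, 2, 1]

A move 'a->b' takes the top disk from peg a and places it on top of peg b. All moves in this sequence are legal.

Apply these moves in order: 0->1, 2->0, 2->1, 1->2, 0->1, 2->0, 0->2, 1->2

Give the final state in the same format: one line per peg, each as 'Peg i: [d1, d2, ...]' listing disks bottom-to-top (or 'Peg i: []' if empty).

Answer: Peg 0: []
Peg 1: [5, 4, 3]
Peg 2: [6, 2, 1]

Derivation:
After move 1 (0->1):
Peg 0: []
Peg 1: [5, 4, 3]
Peg 2: [6, 2, 1]

After move 2 (2->0):
Peg 0: [1]
Peg 1: [5, 4, 3]
Peg 2: [6, 2]

After move 3 (2->1):
Peg 0: [1]
Peg 1: [5, 4, 3, 2]
Peg 2: [6]

After move 4 (1->2):
Peg 0: [1]
Peg 1: [5, 4, 3]
Peg 2: [6, 2]

After move 5 (0->1):
Peg 0: []
Peg 1: [5, 4, 3, 1]
Peg 2: [6, 2]

After move 6 (2->0):
Peg 0: [2]
Peg 1: [5, 4, 3, 1]
Peg 2: [6]

After move 7 (0->2):
Peg 0: []
Peg 1: [5, 4, 3, 1]
Peg 2: [6, 2]

After move 8 (1->2):
Peg 0: []
Peg 1: [5, 4, 3]
Peg 2: [6, 2, 1]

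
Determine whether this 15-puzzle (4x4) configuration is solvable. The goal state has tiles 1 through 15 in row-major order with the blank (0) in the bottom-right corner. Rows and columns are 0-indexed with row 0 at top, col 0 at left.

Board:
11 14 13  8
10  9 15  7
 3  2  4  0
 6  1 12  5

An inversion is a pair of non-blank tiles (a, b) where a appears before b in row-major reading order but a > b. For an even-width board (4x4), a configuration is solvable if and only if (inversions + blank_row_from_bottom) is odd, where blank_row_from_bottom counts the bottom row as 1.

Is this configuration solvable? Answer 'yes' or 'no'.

Inversions: 76
Blank is in row 2 (0-indexed from top), which is row 2 counting from the bottom (bottom = 1).
76 + 2 = 78, which is even, so the puzzle is not solvable.

Answer: no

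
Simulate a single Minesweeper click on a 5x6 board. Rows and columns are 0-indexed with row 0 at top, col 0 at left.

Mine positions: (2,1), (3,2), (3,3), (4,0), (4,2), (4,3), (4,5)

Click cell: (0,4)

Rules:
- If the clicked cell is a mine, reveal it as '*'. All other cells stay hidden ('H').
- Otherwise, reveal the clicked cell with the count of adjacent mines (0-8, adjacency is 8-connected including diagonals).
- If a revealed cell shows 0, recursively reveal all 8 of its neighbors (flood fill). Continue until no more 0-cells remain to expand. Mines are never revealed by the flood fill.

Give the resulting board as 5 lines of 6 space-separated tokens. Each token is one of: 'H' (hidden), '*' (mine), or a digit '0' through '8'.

0 0 0 0 0 0
1 1 1 0 0 0
H H 3 2 1 0
H H H H 3 1
H H H H H H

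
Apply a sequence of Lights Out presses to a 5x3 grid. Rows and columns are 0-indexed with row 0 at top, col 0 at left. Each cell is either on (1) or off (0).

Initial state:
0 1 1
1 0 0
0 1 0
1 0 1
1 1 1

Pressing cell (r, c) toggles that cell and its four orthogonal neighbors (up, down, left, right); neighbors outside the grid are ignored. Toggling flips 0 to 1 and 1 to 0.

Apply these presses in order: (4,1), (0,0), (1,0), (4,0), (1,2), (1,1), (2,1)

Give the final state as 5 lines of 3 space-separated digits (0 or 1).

Answer: 0 1 0
0 0 0
0 1 0
0 0 1
1 1 0

Derivation:
After press 1 at (4,1):
0 1 1
1 0 0
0 1 0
1 1 1
0 0 0

After press 2 at (0,0):
1 0 1
0 0 0
0 1 0
1 1 1
0 0 0

After press 3 at (1,0):
0 0 1
1 1 0
1 1 0
1 1 1
0 0 0

After press 4 at (4,0):
0 0 1
1 1 0
1 1 0
0 1 1
1 1 0

After press 5 at (1,2):
0 0 0
1 0 1
1 1 1
0 1 1
1 1 0

After press 6 at (1,1):
0 1 0
0 1 0
1 0 1
0 1 1
1 1 0

After press 7 at (2,1):
0 1 0
0 0 0
0 1 0
0 0 1
1 1 0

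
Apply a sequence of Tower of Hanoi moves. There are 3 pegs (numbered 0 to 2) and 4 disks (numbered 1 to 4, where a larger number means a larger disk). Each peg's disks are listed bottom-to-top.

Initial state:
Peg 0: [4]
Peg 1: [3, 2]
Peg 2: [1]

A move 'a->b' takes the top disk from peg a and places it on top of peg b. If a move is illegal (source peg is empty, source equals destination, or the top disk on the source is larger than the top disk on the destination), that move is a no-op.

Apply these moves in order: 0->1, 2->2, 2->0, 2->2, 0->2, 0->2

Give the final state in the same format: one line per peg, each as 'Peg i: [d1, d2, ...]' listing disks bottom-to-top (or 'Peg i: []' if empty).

After move 1 (0->1):
Peg 0: [4]
Peg 1: [3, 2]
Peg 2: [1]

After move 2 (2->2):
Peg 0: [4]
Peg 1: [3, 2]
Peg 2: [1]

After move 3 (2->0):
Peg 0: [4, 1]
Peg 1: [3, 2]
Peg 2: []

After move 4 (2->2):
Peg 0: [4, 1]
Peg 1: [3, 2]
Peg 2: []

After move 5 (0->2):
Peg 0: [4]
Peg 1: [3, 2]
Peg 2: [1]

After move 6 (0->2):
Peg 0: [4]
Peg 1: [3, 2]
Peg 2: [1]

Answer: Peg 0: [4]
Peg 1: [3, 2]
Peg 2: [1]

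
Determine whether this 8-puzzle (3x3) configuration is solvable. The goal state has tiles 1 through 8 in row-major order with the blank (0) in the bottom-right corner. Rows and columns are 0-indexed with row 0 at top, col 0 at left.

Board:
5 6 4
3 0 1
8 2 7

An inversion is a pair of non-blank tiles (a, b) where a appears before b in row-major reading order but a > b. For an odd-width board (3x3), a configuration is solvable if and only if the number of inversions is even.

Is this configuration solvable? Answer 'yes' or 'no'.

Answer: no

Derivation:
Inversions (pairs i<j in row-major order where tile[i] > tile[j] > 0): 15
15 is odd, so the puzzle is not solvable.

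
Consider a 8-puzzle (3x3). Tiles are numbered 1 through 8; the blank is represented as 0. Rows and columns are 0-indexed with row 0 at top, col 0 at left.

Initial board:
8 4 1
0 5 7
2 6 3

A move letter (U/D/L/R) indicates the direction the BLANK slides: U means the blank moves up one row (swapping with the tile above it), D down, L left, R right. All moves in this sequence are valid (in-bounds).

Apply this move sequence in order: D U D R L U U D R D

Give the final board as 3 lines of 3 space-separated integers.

Answer: 8 4 1
5 6 7
2 0 3

Derivation:
After move 1 (D):
8 4 1
2 5 7
0 6 3

After move 2 (U):
8 4 1
0 5 7
2 6 3

After move 3 (D):
8 4 1
2 5 7
0 6 3

After move 4 (R):
8 4 1
2 5 7
6 0 3

After move 5 (L):
8 4 1
2 5 7
0 6 3

After move 6 (U):
8 4 1
0 5 7
2 6 3

After move 7 (U):
0 4 1
8 5 7
2 6 3

After move 8 (D):
8 4 1
0 5 7
2 6 3

After move 9 (R):
8 4 1
5 0 7
2 6 3

After move 10 (D):
8 4 1
5 6 7
2 0 3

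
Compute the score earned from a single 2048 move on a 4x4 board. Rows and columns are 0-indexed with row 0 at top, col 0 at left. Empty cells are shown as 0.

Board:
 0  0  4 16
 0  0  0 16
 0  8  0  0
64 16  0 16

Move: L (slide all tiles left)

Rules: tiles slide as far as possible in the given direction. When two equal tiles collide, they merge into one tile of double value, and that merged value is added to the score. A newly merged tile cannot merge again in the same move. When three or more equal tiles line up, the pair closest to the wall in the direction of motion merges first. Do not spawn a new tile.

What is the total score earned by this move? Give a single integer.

Slide left:
row 0: [0, 0, 4, 16] -> [4, 16, 0, 0]  score +0 (running 0)
row 1: [0, 0, 0, 16] -> [16, 0, 0, 0]  score +0 (running 0)
row 2: [0, 8, 0, 0] -> [8, 0, 0, 0]  score +0 (running 0)
row 3: [64, 16, 0, 16] -> [64, 32, 0, 0]  score +32 (running 32)
Board after move:
 4 16  0  0
16  0  0  0
 8  0  0  0
64 32  0  0

Answer: 32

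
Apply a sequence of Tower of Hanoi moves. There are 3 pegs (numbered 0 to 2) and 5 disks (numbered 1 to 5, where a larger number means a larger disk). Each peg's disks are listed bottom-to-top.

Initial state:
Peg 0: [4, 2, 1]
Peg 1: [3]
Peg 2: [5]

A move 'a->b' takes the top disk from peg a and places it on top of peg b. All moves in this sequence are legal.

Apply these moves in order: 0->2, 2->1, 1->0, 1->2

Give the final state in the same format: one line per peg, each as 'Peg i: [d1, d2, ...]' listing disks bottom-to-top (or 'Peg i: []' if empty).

After move 1 (0->2):
Peg 0: [4, 2]
Peg 1: [3]
Peg 2: [5, 1]

After move 2 (2->1):
Peg 0: [4, 2]
Peg 1: [3, 1]
Peg 2: [5]

After move 3 (1->0):
Peg 0: [4, 2, 1]
Peg 1: [3]
Peg 2: [5]

After move 4 (1->2):
Peg 0: [4, 2, 1]
Peg 1: []
Peg 2: [5, 3]

Answer: Peg 0: [4, 2, 1]
Peg 1: []
Peg 2: [5, 3]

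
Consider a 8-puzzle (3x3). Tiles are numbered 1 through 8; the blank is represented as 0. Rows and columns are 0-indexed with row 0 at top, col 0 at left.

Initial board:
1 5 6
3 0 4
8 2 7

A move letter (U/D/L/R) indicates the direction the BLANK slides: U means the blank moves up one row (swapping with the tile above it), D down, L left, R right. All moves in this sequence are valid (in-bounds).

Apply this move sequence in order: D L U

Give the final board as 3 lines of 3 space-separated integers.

After move 1 (D):
1 5 6
3 2 4
8 0 7

After move 2 (L):
1 5 6
3 2 4
0 8 7

After move 3 (U):
1 5 6
0 2 4
3 8 7

Answer: 1 5 6
0 2 4
3 8 7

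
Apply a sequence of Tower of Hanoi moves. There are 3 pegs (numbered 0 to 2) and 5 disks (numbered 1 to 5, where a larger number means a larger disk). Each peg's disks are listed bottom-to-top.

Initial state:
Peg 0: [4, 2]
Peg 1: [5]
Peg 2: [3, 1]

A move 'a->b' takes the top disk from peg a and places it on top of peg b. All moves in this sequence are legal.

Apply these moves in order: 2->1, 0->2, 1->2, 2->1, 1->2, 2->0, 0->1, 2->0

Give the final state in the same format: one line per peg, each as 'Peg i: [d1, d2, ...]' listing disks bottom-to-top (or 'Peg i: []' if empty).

Answer: Peg 0: [4, 2]
Peg 1: [5, 1]
Peg 2: [3]

Derivation:
After move 1 (2->1):
Peg 0: [4, 2]
Peg 1: [5, 1]
Peg 2: [3]

After move 2 (0->2):
Peg 0: [4]
Peg 1: [5, 1]
Peg 2: [3, 2]

After move 3 (1->2):
Peg 0: [4]
Peg 1: [5]
Peg 2: [3, 2, 1]

After move 4 (2->1):
Peg 0: [4]
Peg 1: [5, 1]
Peg 2: [3, 2]

After move 5 (1->2):
Peg 0: [4]
Peg 1: [5]
Peg 2: [3, 2, 1]

After move 6 (2->0):
Peg 0: [4, 1]
Peg 1: [5]
Peg 2: [3, 2]

After move 7 (0->1):
Peg 0: [4]
Peg 1: [5, 1]
Peg 2: [3, 2]

After move 8 (2->0):
Peg 0: [4, 2]
Peg 1: [5, 1]
Peg 2: [3]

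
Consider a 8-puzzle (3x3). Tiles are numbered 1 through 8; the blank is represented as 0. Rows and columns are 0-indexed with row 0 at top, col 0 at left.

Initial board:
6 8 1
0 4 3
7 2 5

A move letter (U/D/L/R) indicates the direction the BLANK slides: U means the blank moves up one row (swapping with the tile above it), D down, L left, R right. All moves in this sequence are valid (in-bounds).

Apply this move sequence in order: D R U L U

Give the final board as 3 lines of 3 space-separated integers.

After move 1 (D):
6 8 1
7 4 3
0 2 5

After move 2 (R):
6 8 1
7 4 3
2 0 5

After move 3 (U):
6 8 1
7 0 3
2 4 5

After move 4 (L):
6 8 1
0 7 3
2 4 5

After move 5 (U):
0 8 1
6 7 3
2 4 5

Answer: 0 8 1
6 7 3
2 4 5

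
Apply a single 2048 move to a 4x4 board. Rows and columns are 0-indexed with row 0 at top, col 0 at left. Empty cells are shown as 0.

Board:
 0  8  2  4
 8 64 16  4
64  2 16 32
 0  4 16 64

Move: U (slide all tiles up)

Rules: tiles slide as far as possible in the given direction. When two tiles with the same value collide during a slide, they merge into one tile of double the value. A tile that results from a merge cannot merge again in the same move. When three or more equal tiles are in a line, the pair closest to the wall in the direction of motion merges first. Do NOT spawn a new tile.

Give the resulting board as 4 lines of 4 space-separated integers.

Slide up:
col 0: [0, 8, 64, 0] -> [8, 64, 0, 0]
col 1: [8, 64, 2, 4] -> [8, 64, 2, 4]
col 2: [2, 16, 16, 16] -> [2, 32, 16, 0]
col 3: [4, 4, 32, 64] -> [8, 32, 64, 0]

Answer:  8  8  2  8
64 64 32 32
 0  2 16 64
 0  4  0  0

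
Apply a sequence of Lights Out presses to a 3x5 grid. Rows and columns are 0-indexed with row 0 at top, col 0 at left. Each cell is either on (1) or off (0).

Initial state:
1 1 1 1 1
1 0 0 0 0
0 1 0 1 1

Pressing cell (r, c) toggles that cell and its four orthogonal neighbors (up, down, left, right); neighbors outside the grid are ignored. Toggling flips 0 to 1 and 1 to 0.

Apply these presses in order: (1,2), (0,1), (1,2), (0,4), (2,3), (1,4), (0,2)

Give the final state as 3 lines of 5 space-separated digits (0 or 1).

Answer: 0 1 1 1 1
1 1 1 0 0
0 1 1 0 1

Derivation:
After press 1 at (1,2):
1 1 0 1 1
1 1 1 1 0
0 1 1 1 1

After press 2 at (0,1):
0 0 1 1 1
1 0 1 1 0
0 1 1 1 1

After press 3 at (1,2):
0 0 0 1 1
1 1 0 0 0
0 1 0 1 1

After press 4 at (0,4):
0 0 0 0 0
1 1 0 0 1
0 1 0 1 1

After press 5 at (2,3):
0 0 0 0 0
1 1 0 1 1
0 1 1 0 0

After press 6 at (1,4):
0 0 0 0 1
1 1 0 0 0
0 1 1 0 1

After press 7 at (0,2):
0 1 1 1 1
1 1 1 0 0
0 1 1 0 1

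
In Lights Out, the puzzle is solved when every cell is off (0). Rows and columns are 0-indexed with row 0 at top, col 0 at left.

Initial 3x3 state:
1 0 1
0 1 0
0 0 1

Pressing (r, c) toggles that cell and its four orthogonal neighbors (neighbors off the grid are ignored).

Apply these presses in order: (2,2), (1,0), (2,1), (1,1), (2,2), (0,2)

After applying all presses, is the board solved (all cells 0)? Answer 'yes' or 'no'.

Answer: yes

Derivation:
After press 1 at (2,2):
1 0 1
0 1 1
0 1 0

After press 2 at (1,0):
0 0 1
1 0 1
1 1 0

After press 3 at (2,1):
0 0 1
1 1 1
0 0 1

After press 4 at (1,1):
0 1 1
0 0 0
0 1 1

After press 5 at (2,2):
0 1 1
0 0 1
0 0 0

After press 6 at (0,2):
0 0 0
0 0 0
0 0 0

Lights still on: 0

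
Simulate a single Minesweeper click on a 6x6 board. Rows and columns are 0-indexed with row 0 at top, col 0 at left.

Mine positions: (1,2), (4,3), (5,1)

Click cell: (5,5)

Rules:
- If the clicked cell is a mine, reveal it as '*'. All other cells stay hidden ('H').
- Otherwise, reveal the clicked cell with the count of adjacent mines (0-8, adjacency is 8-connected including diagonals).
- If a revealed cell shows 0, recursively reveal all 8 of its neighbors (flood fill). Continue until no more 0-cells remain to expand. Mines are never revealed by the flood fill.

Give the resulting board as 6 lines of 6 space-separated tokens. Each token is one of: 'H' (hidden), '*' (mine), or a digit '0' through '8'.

H H H 1 0 0
H H H 1 0 0
H H H 1 0 0
H H H 1 1 0
H H H H 1 0
H H H H 1 0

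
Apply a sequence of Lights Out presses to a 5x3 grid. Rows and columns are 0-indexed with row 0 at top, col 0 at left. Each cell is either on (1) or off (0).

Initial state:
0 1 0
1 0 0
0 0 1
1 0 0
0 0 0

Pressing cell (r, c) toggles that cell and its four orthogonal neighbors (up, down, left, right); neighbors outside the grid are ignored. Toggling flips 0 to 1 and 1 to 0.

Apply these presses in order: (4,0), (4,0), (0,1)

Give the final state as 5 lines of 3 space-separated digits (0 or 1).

After press 1 at (4,0):
0 1 0
1 0 0
0 0 1
0 0 0
1 1 0

After press 2 at (4,0):
0 1 0
1 0 0
0 0 1
1 0 0
0 0 0

After press 3 at (0,1):
1 0 1
1 1 0
0 0 1
1 0 0
0 0 0

Answer: 1 0 1
1 1 0
0 0 1
1 0 0
0 0 0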